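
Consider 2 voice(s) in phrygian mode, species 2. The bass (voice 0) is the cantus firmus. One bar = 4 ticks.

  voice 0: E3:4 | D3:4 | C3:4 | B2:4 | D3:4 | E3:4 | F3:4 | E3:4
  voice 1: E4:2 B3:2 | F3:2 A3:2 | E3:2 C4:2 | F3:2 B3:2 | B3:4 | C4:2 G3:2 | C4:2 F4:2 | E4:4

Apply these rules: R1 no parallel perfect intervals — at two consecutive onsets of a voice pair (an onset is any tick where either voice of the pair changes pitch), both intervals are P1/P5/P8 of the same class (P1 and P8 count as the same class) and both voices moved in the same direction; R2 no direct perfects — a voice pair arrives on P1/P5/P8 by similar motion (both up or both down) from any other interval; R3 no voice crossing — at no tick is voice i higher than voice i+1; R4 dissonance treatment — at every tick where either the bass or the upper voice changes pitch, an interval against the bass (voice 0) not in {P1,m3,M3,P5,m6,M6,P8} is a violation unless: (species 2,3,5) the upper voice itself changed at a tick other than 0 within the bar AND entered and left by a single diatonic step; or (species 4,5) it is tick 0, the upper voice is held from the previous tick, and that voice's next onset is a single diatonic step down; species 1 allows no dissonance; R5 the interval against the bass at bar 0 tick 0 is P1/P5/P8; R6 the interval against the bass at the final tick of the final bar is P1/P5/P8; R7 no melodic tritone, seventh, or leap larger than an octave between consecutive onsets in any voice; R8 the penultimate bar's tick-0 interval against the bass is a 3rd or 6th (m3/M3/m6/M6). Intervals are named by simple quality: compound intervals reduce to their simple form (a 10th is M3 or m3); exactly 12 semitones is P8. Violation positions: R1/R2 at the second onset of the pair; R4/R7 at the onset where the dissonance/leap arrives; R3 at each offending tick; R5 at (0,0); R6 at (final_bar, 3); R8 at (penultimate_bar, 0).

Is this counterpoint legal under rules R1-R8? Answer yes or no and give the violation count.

No (6 violations)

bar 0: v0=E3 v1=E4 (P8)
bar 1: v0=D3 v1=F3 (m3)
bar 2: v0=C3 v1=E3 (M3)
bar 3: v0=B2 v1=F3 (TT)
bar 4: v0=D3 v1=B3 (M6)
bar 5: v0=E3 v1=C4 (m6)
bar 6: v0=F3 v1=C4 (P5)
bar 7: v0=E3 v1=E4 (P8)
  R7 @ bar1.0: B3->F3 leap 6st
  R4 @ bar3.0: B2/F3 TT untreated
  R7 @ bar3.2: F3->B3 leap 6st
  R2 @ bar6.0: E3/G3 m3 -> F3/C4 P5 similar
  R8 @ bar6.0: penult P5 not 3rd/6th
  R1 @ bar7.0: F3/F4 P8 -> E3/E4 P8 similar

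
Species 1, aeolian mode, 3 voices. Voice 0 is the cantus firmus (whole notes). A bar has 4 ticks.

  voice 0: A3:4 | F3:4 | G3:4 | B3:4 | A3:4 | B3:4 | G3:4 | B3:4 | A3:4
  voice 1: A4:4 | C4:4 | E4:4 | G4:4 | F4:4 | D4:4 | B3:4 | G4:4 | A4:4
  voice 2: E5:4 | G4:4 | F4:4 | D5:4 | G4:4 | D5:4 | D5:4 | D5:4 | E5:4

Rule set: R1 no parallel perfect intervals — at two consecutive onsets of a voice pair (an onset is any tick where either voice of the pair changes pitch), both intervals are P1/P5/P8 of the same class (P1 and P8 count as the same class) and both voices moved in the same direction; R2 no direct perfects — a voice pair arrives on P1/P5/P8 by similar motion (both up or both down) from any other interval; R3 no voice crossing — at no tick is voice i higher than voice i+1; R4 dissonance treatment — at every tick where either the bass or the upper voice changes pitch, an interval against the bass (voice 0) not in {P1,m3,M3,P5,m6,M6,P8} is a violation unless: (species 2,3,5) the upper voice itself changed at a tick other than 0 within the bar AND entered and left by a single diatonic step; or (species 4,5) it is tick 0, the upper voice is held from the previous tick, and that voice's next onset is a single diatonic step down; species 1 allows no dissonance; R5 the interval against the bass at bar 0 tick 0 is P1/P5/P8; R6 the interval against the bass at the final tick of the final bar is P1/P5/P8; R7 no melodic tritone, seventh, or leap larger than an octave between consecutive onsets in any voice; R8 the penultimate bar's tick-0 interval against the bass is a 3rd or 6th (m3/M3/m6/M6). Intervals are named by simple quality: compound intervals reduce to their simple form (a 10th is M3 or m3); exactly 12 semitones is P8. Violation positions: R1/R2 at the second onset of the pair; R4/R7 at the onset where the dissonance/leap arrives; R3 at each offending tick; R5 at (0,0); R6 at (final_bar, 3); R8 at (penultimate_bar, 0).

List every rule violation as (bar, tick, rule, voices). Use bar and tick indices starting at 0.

bar 0: v0=A3 v1=A4 v2=E5 downbeat P5
bar 1: v0=F3 v1=C4 v2=G4 downbeat M2
bar 2: v0=G3 v1=E4 v2=F4 downbeat m7
bar 3: v0=B3 v1=G4 v2=D5 downbeat m3
bar 4: v0=A3 v1=F4 v2=G4 downbeat m7
bar 5: v0=B3 v1=D4 v2=D5 downbeat m3
bar 6: v0=G3 v1=B3 v2=D5 downbeat P5
bar 7: v0=B3 v1=G4 v2=D5 downbeat m3
bar 8: v0=A3 v1=A4 v2=E5 downbeat P5
  -> R1 @ bar 1 tick 0 v(1, 2): A4/E5 P5 -> C4/G4 P5 similar
  -> R2 @ bar 1 tick 0 v(0, 1): A3/A4 P8 -> F3/C4 P5 similar
  -> R4 @ bar 1 tick 0 v(0, 2): F3/G4 M2 untreated
  -> R4 @ bar 2 tick 0 v(0, 2): G3/F4 m7 untreated
  -> R2 @ bar 3 tick 0 v(1, 2): E4/F4 m2 -> G4/D5 P5 similar
  -> R4 @ bar 4 tick 0 v(0, 2): A3/G4 m7 untreated
  -> R1 @ bar 8 tick 0 v(1, 2): G4/D5 P5 -> A4/E5 P5 similar

(1, 0, R1, (1, 2))
(1, 0, R2, (0, 1))
(1, 0, R4, (0, 2))
(2, 0, R4, (0, 2))
(3, 0, R2, (1, 2))
(4, 0, R4, (0, 2))
(8, 0, R1, (1, 2))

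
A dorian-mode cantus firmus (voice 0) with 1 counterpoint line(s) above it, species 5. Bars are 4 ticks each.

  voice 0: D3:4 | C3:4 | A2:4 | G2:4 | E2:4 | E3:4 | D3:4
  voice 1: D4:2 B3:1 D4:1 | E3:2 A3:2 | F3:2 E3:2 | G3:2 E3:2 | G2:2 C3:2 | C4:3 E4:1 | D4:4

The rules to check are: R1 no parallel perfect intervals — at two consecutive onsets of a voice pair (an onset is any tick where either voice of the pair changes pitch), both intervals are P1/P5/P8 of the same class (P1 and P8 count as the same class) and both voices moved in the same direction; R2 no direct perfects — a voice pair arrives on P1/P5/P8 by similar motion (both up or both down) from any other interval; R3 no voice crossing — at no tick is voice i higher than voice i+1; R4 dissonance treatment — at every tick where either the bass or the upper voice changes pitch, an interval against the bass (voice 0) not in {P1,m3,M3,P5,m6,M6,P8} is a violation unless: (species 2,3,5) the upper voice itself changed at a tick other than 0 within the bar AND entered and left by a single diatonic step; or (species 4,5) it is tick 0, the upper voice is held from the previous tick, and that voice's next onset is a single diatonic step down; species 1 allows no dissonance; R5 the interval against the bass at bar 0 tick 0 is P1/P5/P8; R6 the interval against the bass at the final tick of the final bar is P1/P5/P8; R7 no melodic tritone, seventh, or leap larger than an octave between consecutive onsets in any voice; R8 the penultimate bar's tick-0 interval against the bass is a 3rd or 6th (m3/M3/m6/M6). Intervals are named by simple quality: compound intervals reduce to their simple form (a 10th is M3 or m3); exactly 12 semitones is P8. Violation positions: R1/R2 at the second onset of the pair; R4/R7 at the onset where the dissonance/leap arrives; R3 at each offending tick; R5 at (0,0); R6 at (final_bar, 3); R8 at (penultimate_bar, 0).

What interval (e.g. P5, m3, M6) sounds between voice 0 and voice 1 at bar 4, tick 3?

m6

voice 0=E2 voice 1=C3 -> m6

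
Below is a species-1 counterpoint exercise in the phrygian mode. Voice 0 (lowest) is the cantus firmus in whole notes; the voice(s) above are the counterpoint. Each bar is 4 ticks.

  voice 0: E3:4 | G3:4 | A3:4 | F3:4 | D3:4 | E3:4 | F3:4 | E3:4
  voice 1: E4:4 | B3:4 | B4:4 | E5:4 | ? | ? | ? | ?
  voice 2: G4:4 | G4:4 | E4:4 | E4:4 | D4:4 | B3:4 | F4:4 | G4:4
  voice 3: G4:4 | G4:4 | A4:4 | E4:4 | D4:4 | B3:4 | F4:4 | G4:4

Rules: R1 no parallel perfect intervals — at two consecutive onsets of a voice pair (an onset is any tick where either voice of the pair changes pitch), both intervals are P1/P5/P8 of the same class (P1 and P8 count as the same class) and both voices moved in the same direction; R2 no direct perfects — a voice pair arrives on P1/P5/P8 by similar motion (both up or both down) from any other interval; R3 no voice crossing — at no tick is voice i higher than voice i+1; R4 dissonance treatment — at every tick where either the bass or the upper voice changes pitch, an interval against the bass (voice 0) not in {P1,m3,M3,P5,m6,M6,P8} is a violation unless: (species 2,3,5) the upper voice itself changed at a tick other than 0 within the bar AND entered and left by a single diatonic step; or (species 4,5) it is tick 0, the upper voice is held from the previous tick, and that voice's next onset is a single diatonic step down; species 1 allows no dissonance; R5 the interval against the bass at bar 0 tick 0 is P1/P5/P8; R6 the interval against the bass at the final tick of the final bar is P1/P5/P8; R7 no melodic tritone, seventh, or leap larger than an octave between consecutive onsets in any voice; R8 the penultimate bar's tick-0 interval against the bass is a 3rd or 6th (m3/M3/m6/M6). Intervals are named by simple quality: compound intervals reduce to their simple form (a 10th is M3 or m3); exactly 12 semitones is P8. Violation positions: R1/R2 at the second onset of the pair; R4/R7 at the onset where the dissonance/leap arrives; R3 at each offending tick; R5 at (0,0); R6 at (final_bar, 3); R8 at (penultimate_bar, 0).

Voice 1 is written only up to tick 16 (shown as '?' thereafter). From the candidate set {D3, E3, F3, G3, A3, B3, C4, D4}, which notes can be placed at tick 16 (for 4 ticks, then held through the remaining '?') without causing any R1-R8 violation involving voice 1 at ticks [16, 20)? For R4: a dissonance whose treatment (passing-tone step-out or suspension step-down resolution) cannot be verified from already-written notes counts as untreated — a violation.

D3: violates R1,R2,R7
E3: violates R4,R7
F3: violates R7
G3: violates R2,R4,R7
A3: violates R2,R7
B3: violates R7
C4: violates R4,R7
D4: violates R1,R2,R7

{}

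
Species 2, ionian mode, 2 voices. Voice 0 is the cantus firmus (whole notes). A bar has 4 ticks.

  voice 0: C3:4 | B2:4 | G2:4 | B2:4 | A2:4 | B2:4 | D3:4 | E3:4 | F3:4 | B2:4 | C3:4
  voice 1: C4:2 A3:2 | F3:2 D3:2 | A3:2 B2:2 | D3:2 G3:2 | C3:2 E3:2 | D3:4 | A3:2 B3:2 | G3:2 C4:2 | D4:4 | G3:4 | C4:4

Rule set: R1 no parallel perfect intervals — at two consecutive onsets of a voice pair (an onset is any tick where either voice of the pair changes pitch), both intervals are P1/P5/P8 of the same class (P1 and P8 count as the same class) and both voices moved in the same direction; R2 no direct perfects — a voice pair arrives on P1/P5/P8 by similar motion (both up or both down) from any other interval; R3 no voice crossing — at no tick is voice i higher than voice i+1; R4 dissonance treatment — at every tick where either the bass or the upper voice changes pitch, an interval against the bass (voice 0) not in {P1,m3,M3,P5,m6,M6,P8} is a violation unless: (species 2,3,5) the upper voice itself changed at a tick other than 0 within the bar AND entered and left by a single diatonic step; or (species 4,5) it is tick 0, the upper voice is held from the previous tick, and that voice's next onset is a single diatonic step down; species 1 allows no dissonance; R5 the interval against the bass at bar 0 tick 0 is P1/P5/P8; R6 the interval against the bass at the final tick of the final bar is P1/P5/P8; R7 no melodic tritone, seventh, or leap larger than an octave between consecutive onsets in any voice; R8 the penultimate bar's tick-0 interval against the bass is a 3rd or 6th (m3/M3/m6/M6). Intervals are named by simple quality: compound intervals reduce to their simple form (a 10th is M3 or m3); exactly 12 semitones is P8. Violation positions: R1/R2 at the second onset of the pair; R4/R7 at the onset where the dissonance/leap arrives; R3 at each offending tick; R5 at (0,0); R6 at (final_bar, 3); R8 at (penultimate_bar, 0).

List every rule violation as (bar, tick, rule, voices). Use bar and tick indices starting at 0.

bar 0: v0=C3 v1=C4 downbeat P8
bar 1: v0=B2 v1=F3 downbeat TT
bar 2: v0=G2 v1=A3 downbeat M2
bar 3: v0=B2 v1=D3 downbeat m3
bar 4: v0=A2 v1=C3 downbeat m3
bar 5: v0=B2 v1=D3 downbeat m3
bar 6: v0=D3 v1=A3 downbeat P5
bar 7: v0=E3 v1=G3 downbeat m3
bar 8: v0=F3 v1=D4 downbeat M6
bar 9: v0=B2 v1=G3 downbeat m6
bar 10: v0=C3 v1=C4 downbeat P8
  -> R4 @ bar 1 tick 0 v(0, 1): B2/F3 TT untreated
  -> R4 @ bar 2 tick 0 v(0, 1): G2/A3 M2 untreated
  -> R7 @ bar 2 tick 2 v(1,): A3->B2 leap 10st
  -> R2 @ bar 6 tick 0 v(0, 1): B2/D3 m3 -> D3/A3 P5 similar
  -> R7 @ bar 9 tick 0 v(0,): F3->B2 leap 6st
  -> R2 @ bar 10 tick 0 v(0, 1): B2/G3 m6 -> C3/C4 P8 similar

(1, 0, R4, (0, 1))
(2, 0, R4, (0, 1))
(2, 2, R7, (1,))
(6, 0, R2, (0, 1))
(9, 0, R7, (0,))
(10, 0, R2, (0, 1))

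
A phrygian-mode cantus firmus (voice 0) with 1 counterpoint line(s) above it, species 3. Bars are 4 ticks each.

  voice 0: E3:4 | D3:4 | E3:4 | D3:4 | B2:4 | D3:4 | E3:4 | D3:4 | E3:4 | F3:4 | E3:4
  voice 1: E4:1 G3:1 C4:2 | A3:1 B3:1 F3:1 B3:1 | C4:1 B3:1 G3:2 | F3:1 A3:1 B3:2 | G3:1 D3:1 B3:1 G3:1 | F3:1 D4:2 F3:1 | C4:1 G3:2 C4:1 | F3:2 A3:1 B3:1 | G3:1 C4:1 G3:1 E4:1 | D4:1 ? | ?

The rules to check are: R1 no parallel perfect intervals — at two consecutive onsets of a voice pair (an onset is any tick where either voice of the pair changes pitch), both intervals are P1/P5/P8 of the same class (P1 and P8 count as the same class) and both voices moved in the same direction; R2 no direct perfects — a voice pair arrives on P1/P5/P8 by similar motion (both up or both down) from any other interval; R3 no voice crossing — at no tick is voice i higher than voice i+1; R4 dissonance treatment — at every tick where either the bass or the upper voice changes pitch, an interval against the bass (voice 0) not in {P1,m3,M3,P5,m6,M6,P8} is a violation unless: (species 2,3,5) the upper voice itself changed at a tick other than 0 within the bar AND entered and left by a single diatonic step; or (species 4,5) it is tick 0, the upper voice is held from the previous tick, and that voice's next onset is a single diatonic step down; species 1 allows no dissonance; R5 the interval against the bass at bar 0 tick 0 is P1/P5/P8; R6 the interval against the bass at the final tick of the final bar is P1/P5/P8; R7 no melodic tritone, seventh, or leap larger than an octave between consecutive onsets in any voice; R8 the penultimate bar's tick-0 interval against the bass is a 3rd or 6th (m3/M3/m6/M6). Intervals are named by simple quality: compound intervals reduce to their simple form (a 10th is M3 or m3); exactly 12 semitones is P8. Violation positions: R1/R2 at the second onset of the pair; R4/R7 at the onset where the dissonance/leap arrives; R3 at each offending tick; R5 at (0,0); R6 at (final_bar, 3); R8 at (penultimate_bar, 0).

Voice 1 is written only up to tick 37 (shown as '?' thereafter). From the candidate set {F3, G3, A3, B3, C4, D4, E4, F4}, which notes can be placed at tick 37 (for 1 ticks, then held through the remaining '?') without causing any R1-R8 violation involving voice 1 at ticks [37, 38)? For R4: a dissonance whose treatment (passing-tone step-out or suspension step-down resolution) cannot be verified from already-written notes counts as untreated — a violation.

{A3, C4, D4, F3, F4}

F3: legal
G3: violates R4
A3: legal
B3: violates R4
C4: legal
D4: legal
E4: violates R4
F4: legal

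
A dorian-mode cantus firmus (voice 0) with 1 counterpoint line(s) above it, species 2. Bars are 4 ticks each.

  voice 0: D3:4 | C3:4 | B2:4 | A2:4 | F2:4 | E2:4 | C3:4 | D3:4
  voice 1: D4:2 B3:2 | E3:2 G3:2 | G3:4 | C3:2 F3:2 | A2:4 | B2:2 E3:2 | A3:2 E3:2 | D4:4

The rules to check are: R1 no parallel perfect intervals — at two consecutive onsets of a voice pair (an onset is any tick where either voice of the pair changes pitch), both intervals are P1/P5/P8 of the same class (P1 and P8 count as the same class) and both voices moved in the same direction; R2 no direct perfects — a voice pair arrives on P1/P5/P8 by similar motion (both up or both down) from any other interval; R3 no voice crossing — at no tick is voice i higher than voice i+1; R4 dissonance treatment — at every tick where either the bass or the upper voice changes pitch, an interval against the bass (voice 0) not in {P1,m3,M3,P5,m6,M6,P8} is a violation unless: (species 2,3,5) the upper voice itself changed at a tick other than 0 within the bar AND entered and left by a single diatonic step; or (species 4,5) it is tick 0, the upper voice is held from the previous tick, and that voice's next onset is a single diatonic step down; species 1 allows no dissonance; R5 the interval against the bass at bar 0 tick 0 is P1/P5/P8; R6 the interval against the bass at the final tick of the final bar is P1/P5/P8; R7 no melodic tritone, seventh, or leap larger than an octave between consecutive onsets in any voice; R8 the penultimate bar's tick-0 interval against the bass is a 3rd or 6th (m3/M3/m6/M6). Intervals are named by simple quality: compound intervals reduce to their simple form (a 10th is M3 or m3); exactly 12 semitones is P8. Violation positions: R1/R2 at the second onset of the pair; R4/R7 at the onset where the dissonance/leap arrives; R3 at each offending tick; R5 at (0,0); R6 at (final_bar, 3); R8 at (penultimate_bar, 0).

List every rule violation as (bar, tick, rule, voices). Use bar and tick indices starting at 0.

(7, 0, R2, (0, 1))
(7, 0, R7, (1,))

bar 0: v0=D3 v1=D4 downbeat P8
bar 1: v0=C3 v1=E3 downbeat M3
bar 2: v0=B2 v1=G3 downbeat m6
bar 3: v0=A2 v1=C3 downbeat m3
bar 4: v0=F2 v1=A2 downbeat M3
bar 5: v0=E2 v1=B2 downbeat P5
bar 6: v0=C3 v1=A3 downbeat M6
bar 7: v0=D3 v1=D4 downbeat P8
  -> R2 @ bar 7 tick 0 v(0, 1): C3/E3 M3 -> D3/D4 P8 similar
  -> R7 @ bar 7 tick 0 v(1,): E3->D4 leap 10st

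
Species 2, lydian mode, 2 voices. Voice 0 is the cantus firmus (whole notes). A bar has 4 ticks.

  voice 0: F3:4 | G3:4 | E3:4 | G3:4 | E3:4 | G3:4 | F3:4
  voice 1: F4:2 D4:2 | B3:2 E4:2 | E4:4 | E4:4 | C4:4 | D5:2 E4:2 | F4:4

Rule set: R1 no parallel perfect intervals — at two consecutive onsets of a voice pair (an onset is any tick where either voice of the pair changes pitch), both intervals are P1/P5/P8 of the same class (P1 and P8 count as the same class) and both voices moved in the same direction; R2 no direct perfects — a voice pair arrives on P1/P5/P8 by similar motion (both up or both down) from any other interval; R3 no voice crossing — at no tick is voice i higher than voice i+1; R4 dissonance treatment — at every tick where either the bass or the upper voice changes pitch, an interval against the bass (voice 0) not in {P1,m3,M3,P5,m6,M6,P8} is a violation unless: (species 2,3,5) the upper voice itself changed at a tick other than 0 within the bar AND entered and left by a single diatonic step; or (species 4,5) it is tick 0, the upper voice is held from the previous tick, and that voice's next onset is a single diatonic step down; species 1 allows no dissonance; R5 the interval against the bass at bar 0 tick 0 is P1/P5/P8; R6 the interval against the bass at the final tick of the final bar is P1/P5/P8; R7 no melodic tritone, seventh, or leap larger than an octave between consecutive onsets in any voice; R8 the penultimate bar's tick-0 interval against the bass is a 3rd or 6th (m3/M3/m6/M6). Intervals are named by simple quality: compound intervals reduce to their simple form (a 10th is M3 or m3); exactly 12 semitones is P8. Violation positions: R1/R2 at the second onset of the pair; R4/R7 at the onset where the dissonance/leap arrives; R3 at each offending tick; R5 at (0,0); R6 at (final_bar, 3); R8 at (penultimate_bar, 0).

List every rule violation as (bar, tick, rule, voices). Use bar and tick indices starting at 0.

(5, 0, R2, (0, 1))
(5, 0, R7, (1,))
(5, 0, R8, (0, 1))
(5, 2, R7, (1,))

bar 0: v0=F3 v1=F4 downbeat P8
bar 1: v0=G3 v1=B3 downbeat M3
bar 2: v0=E3 v1=E4 downbeat P8
bar 3: v0=G3 v1=E4 downbeat M6
bar 4: v0=E3 v1=C4 downbeat m6
bar 5: v0=G3 v1=D5 downbeat P5
bar 6: v0=F3 v1=F4 downbeat P8
  -> R2 @ bar 5 tick 0 v(0, 1): E3/C4 m6 -> G3/D5 P5 similar
  -> R7 @ bar 5 tick 0 v(1,): C4->D5 leap 14st
  -> R8 @ bar 5 tick 0 v(0, 1): penult P5 not 3rd/6th
  -> R7 @ bar 5 tick 2 v(1,): D5->E4 leap 10st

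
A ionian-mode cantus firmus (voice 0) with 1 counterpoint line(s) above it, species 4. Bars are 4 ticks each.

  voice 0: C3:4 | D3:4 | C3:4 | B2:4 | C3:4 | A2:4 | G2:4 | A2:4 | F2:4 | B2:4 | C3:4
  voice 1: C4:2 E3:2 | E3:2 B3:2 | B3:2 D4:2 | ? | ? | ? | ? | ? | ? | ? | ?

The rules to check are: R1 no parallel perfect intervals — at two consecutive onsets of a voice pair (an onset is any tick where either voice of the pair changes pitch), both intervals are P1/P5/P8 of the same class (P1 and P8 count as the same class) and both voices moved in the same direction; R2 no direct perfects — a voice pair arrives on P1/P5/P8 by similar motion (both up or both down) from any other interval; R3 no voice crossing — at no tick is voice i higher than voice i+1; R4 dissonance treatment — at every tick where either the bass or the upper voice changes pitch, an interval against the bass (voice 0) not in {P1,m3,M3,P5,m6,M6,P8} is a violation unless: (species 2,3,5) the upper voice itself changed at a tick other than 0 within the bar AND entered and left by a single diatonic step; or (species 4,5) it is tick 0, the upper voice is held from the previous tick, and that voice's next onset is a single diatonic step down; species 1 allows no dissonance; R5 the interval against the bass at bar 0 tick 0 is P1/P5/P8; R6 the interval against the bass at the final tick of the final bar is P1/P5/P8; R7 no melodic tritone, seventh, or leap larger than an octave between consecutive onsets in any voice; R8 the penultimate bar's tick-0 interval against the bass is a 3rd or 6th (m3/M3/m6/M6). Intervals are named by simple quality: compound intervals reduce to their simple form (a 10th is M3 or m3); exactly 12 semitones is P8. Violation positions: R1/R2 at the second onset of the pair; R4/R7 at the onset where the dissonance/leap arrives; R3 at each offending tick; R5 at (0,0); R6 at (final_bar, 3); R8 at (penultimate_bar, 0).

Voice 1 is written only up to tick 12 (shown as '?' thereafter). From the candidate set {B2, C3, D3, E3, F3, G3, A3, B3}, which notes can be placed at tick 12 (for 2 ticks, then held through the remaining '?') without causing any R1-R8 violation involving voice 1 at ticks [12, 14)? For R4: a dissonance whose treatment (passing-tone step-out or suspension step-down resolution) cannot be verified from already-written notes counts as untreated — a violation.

{D3, G3}

B2: violates R2,R7
C3: violates R4,R7
D3: legal
E3: violates R4,R7
F3: violates R4
G3: legal
A3: violates R4
B3: violates R2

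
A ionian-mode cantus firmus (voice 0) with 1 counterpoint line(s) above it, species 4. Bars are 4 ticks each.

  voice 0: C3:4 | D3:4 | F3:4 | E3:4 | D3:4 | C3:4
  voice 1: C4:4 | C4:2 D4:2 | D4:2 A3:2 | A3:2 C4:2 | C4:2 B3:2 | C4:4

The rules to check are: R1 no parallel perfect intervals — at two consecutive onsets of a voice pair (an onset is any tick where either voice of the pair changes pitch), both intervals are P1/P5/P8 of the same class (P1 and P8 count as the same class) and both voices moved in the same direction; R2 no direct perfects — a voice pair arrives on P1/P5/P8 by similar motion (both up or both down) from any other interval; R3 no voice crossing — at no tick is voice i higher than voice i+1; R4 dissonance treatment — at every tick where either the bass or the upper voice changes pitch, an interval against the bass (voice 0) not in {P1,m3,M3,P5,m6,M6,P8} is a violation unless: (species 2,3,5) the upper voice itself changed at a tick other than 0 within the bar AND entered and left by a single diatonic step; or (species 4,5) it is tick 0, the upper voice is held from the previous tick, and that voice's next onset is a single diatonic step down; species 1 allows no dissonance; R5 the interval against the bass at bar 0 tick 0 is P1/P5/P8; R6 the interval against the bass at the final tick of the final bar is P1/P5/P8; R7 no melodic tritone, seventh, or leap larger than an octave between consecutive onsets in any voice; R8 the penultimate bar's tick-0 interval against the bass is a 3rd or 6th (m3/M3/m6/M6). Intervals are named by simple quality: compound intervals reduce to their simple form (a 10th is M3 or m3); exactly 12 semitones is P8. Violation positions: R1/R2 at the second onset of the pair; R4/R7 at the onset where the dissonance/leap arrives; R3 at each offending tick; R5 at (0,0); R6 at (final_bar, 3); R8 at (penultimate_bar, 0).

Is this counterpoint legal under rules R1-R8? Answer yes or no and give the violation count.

bar 0: v0=C3 v1=C4 (P8)
bar 1: v0=D3 v1=C4 (m7)
bar 2: v0=F3 v1=D4 (M6)
bar 3: v0=E3 v1=A3 (P4)
bar 4: v0=D3 v1=C4 (m7)
bar 5: v0=C3 v1=C4 (P8)
  R4 @ bar1.0: D3/C4 m7 untreated
  R4 @ bar3.0: E3/A3 P4 untreated
  R8 @ bar4.0: penult m7 not 3rd/6th

No (3 violations)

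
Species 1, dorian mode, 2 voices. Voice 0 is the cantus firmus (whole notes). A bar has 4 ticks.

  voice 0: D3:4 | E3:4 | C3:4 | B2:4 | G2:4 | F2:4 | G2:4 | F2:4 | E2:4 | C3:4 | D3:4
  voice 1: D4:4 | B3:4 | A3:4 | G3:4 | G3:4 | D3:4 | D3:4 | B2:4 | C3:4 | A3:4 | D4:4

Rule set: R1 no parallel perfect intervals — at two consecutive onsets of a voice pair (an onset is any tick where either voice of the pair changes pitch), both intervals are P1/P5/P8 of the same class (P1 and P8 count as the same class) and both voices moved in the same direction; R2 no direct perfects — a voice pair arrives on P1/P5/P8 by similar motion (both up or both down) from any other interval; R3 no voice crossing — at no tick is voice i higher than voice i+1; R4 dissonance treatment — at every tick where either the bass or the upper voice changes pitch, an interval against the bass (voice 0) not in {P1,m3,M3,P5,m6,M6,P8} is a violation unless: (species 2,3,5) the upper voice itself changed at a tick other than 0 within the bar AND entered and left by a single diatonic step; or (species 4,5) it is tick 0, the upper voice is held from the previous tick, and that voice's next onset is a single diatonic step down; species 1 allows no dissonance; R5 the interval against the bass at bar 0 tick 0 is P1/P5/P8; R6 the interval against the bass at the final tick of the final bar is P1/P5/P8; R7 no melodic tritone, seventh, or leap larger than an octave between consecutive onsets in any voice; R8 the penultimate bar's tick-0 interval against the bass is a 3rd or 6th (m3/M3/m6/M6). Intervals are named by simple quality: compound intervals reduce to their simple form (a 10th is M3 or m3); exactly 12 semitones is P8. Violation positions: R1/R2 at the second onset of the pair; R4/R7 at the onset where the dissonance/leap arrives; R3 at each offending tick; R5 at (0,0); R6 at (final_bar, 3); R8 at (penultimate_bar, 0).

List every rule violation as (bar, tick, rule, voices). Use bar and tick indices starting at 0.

(7, 0, R4, (0, 1))
(10, 0, R2, (0, 1))

bar 0: v0=D3 v1=D4 downbeat P8
bar 1: v0=E3 v1=B3 downbeat P5
bar 2: v0=C3 v1=A3 downbeat M6
bar 3: v0=B2 v1=G3 downbeat m6
bar 4: v0=G2 v1=G3 downbeat P8
bar 5: v0=F2 v1=D3 downbeat M6
bar 6: v0=G2 v1=D3 downbeat P5
bar 7: v0=F2 v1=B2 downbeat TT
bar 8: v0=E2 v1=C3 downbeat m6
bar 9: v0=C3 v1=A3 downbeat M6
bar 10: v0=D3 v1=D4 downbeat P8
  -> R4 @ bar 7 tick 0 v(0, 1): F2/B2 TT untreated
  -> R2 @ bar 10 tick 0 v(0, 1): C3/A3 M6 -> D3/D4 P8 similar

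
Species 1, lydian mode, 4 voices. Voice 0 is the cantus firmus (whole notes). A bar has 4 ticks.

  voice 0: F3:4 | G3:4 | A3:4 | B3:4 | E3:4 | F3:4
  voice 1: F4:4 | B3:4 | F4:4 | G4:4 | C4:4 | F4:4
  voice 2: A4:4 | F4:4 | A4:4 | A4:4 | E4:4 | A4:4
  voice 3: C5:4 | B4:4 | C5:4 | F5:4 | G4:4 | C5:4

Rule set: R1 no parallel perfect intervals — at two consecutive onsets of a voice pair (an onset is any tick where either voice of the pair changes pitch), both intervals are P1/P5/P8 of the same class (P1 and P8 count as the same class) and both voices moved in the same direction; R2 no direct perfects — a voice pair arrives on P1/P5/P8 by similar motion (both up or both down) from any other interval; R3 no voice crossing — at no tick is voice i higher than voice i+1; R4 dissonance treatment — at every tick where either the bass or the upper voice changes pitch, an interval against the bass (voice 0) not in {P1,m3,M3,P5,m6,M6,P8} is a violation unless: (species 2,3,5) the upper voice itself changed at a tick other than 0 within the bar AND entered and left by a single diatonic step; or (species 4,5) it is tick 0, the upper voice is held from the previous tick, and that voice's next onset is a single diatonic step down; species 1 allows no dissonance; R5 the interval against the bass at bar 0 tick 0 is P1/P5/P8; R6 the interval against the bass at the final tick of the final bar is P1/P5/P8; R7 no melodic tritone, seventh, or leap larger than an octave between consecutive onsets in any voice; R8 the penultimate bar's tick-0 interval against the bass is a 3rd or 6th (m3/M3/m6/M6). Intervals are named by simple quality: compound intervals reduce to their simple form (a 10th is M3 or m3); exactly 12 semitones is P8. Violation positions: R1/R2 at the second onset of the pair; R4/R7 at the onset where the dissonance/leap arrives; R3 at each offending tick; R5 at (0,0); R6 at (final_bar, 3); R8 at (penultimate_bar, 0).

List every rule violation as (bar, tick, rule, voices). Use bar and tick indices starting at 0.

bar 0: v0=F3 v1=F4 v2=A4 v3=C5 downbeat P5
bar 1: v0=G3 v1=B3 v2=F4 v3=B4 downbeat M3
bar 2: v0=A3 v1=F4 v2=A4 v3=C5 downbeat m3
bar 3: v0=B3 v1=G4 v2=A4 v3=F5 downbeat TT
bar 4: v0=E3 v1=C4 v2=E4 v3=G4 downbeat m3
bar 5: v0=F3 v1=F4 v2=A4 v3=C5 downbeat P5
  -> R5 @ bar 0 tick 0 v(0, 2): opens on M3
  -> R2 @ bar 1 tick 0 v(1, 3): F4/C5 P5 -> B3/B4 P8 similar
  -> R4 @ bar 1 tick 0 v(0, 2): G3/F4 m7 untreated
  -> R7 @ bar 1 tick 0 v(1,): F4->B3 leap 6st
  -> R2 @ bar 2 tick 0 v(0, 2): G3/F4 m7 -> A3/A4 P8 similar
  -> R2 @ bar 2 tick 0 v(1, 3): B3/B4 P8 -> F4/C5 P5 similar
  -> R7 @ bar 2 tick 0 v(1,): B3->F4 leap 6st
  -> R4 @ bar 3 tick 0 v(0, 2): B3/A4 m7 untreated
  -> R4 @ bar 3 tick 0 v(0, 3): B3/F5 TT untreated
  -> R2 @ bar 4 tick 0 v(0, 2): B3/A4 m7 -> E3/E4 P8 similar
  -> R2 @ bar 4 tick 0 v(1, 3): G4/F5 m7 -> C4/G4 P5 similar
  -> R7 @ bar 4 tick 0 v(3,): F5->G4 leap 10st
  -> R8 @ bar 4 tick 0 v(0, 2): penult P8 not 3rd/6th
  -> R1 @ bar 5 tick 0 v(1, 3): C4/G4 P5 -> F4/C5 P5 similar
  -> R2 @ bar 5 tick 0 v(0, 1): E3/C4 m6 -> F3/F4 P8 similar
  -> R2 @ bar 5 tick 0 v(0, 3): E3/G4 m3 -> F3/C5 P5 similar
  -> R6 @ bar 5 tick 3 v(0, 2): closes on M3

(0, 0, R5, (0, 2))
(1, 0, R2, (1, 3))
(1, 0, R4, (0, 2))
(1, 0, R7, (1,))
(2, 0, R2, (0, 2))
(2, 0, R2, (1, 3))
(2, 0, R7, (1,))
(3, 0, R4, (0, 2))
(3, 0, R4, (0, 3))
(4, 0, R2, (0, 2))
(4, 0, R2, (1, 3))
(4, 0, R7, (3,))
(4, 0, R8, (0, 2))
(5, 0, R1, (1, 3))
(5, 0, R2, (0, 1))
(5, 0, R2, (0, 3))
(5, 3, R6, (0, 2))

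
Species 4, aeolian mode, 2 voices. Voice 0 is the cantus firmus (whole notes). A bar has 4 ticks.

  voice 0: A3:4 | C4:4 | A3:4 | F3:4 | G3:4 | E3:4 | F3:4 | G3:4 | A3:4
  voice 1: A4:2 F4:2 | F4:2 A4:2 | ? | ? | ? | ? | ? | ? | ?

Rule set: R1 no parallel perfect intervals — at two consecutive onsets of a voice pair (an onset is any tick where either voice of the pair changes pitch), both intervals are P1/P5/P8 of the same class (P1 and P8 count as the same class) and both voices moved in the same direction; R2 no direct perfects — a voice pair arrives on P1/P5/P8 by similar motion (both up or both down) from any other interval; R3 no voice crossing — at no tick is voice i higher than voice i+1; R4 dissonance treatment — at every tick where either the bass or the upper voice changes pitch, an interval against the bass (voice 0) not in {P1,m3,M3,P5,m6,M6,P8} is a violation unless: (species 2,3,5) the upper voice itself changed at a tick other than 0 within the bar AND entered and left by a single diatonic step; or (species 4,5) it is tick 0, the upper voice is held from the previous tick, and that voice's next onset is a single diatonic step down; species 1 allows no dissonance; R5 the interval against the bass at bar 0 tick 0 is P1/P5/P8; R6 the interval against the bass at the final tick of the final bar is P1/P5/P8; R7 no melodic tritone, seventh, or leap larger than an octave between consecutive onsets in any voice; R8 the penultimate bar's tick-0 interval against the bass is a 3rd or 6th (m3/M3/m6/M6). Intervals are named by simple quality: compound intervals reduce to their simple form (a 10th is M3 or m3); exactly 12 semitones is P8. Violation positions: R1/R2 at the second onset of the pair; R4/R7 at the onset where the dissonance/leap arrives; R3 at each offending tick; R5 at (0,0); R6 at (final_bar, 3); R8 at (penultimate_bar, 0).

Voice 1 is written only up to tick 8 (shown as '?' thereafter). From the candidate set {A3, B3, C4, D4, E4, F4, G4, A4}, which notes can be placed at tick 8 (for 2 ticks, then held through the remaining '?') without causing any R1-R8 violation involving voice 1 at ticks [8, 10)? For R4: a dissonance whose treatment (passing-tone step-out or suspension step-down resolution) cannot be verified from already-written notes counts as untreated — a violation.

{A4, C4, F4}

A3: violates R2
B3: violates R4,R7
C4: legal
D4: violates R4
E4: violates R2
F4: legal
G4: violates R4
A4: legal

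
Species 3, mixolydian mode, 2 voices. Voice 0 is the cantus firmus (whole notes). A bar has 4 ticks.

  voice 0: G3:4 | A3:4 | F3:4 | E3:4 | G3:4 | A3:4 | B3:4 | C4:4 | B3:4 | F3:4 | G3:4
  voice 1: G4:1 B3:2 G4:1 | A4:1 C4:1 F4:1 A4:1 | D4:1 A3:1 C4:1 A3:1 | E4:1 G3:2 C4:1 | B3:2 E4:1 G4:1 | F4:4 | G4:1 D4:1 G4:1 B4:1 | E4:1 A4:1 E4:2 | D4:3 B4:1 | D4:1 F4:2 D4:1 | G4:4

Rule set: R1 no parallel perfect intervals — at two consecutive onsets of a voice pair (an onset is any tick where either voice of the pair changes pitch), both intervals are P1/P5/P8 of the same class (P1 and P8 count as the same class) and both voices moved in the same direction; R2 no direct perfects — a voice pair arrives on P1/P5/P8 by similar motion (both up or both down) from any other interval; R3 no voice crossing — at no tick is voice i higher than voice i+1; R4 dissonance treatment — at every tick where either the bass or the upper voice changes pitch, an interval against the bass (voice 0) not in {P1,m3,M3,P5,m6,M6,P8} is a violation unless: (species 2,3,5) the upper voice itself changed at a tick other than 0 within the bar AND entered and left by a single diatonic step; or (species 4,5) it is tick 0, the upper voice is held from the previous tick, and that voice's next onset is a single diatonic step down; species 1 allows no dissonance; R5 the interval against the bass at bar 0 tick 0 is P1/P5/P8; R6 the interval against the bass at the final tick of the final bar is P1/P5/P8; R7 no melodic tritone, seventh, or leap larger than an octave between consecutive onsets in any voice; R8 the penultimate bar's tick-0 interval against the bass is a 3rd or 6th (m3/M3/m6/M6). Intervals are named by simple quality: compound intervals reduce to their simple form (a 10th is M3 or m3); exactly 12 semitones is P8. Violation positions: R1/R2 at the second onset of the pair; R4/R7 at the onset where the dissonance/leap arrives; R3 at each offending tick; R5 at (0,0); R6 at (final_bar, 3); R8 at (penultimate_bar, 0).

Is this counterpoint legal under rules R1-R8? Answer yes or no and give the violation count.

No (3 violations)

bar 0: v0=G3 v1=G4 (P8)
bar 1: v0=A3 v1=A4 (P8)
bar 2: v0=F3 v1=D4 (M6)
bar 3: v0=E3 v1=E4 (P8)
bar 4: v0=G3 v1=B3 (M3)
bar 5: v0=A3 v1=F4 (m6)
bar 6: v0=B3 v1=G4 (m6)
bar 7: v0=C4 v1=E4 (M3)
bar 8: v0=B3 v1=D4 (m3)
bar 9: v0=F3 v1=D4 (M6)
bar 10: v0=G3 v1=G4 (P8)
  R1 @ bar1.0: G3/G4 P8 -> A3/A4 P8 similar
  R7 @ bar9.0: B3->F3 leap 6st
  R2 @ bar10.0: F3/D4 M6 -> G3/G4 P8 similar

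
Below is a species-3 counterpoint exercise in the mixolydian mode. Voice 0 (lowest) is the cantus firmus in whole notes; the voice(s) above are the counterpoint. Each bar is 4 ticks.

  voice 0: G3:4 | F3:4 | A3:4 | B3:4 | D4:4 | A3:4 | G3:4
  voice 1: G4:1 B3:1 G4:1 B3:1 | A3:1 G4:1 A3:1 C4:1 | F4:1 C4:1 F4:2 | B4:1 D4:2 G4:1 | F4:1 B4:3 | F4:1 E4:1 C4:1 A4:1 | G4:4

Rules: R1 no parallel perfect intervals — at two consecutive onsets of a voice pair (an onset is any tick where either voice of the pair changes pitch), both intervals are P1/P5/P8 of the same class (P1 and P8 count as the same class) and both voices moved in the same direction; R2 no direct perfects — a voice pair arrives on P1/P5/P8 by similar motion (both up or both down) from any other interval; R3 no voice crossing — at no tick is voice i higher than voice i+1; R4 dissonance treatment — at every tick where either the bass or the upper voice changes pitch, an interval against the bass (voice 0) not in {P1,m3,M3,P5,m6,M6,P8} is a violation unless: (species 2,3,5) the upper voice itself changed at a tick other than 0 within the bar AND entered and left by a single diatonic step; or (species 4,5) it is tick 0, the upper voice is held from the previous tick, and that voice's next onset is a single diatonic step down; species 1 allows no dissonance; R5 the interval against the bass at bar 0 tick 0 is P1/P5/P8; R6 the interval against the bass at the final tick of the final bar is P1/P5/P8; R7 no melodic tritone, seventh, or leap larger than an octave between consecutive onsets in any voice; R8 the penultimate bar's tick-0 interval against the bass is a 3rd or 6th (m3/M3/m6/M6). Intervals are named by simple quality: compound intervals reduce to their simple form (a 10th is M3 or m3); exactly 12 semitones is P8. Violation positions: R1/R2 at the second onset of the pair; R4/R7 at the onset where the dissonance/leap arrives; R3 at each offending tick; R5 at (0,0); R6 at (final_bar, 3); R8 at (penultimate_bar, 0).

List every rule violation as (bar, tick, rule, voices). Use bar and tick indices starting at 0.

bar 0: v0=G3 v1=G4 downbeat P8
bar 1: v0=F3 v1=A3 downbeat M3
bar 2: v0=A3 v1=F4 downbeat m6
bar 3: v0=B3 v1=B4 downbeat P8
bar 4: v0=D4 v1=F4 downbeat m3
bar 5: v0=A3 v1=F4 downbeat m6
bar 6: v0=G3 v1=G4 downbeat P8
  -> R4 @ bar 1 tick 1 v(0, 1): F3/G4 M2 untreated
  -> R7 @ bar 1 tick 1 v(1,): A3->G4 leap 10st
  -> R7 @ bar 1 tick 2 v(1,): G4->A3 leap 10st
  -> R2 @ bar 3 tick 0 v(0, 1): A3/F4 m6 -> B3/B4 P8 similar
  -> R7 @ bar 3 tick 0 v(1,): F4->B4 leap 6st
  -> R7 @ bar 4 tick 1 v(1,): F4->B4 leap 6st
  -> R7 @ bar 5 tick 0 v(1,): B4->F4 leap 6st
  -> R1 @ bar 6 tick 0 v(0, 1): A3/A4 P8 -> G3/G4 P8 similar

(1, 1, R4, (0, 1))
(1, 1, R7, (1,))
(1, 2, R7, (1,))
(3, 0, R2, (0, 1))
(3, 0, R7, (1,))
(4, 1, R7, (1,))
(5, 0, R7, (1,))
(6, 0, R1, (0, 1))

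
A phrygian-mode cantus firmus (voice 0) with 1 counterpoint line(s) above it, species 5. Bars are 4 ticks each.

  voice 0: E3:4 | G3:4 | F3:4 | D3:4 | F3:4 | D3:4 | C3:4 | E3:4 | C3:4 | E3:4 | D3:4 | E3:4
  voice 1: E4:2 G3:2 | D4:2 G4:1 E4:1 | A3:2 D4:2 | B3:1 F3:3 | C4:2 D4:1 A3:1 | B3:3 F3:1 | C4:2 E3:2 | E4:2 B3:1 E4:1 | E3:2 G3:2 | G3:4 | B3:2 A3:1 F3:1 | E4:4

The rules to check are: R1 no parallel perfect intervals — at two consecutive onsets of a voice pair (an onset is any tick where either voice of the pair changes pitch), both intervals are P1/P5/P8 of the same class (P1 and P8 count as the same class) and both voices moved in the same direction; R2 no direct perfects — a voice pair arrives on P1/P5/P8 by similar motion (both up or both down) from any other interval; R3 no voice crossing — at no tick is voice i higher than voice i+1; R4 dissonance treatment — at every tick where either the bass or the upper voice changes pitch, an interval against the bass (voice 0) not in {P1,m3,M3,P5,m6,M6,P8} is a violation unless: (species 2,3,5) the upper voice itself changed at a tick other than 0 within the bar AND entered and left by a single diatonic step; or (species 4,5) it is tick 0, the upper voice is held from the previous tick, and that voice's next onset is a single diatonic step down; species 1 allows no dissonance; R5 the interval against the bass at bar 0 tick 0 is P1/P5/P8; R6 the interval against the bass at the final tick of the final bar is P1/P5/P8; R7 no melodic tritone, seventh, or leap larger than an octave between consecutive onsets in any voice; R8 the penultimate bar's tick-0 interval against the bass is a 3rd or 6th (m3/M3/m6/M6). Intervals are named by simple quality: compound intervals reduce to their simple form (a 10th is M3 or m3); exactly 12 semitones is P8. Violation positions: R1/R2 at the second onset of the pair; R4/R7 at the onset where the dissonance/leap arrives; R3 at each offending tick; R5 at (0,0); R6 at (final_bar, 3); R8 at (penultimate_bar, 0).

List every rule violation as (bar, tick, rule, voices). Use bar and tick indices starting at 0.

(1, 0, R2, (0, 1))
(3, 1, R7, (1,))
(4, 0, R2, (0, 1))
(5, 3, R7, (1,))
(7, 0, R2, (0, 1))
(11, 0, R2, (0, 1))
(11, 0, R7, (1,))

bar 0: v0=E3 v1=E4 downbeat P8
bar 1: v0=G3 v1=D4 downbeat P5
bar 2: v0=F3 v1=A3 downbeat M3
bar 3: v0=D3 v1=B3 downbeat M6
bar 4: v0=F3 v1=C4 downbeat P5
bar 5: v0=D3 v1=B3 downbeat M6
bar 6: v0=C3 v1=C4 downbeat P8
bar 7: v0=E3 v1=E4 downbeat P8
bar 8: v0=C3 v1=E3 downbeat M3
bar 9: v0=E3 v1=G3 downbeat m3
bar 10: v0=D3 v1=B3 downbeat M6
bar 11: v0=E3 v1=E4 downbeat P8
  -> R2 @ bar 1 tick 0 v(0, 1): E3/G3 m3 -> G3/D4 P5 similar
  -> R7 @ bar 3 tick 1 v(1,): B3->F3 leap 6st
  -> R2 @ bar 4 tick 0 v(0, 1): D3/F3 m3 -> F3/C4 P5 similar
  -> R7 @ bar 5 tick 3 v(1,): B3->F3 leap 6st
  -> R2 @ bar 7 tick 0 v(0, 1): C3/E3 M3 -> E3/E4 P8 similar
  -> R2 @ bar 11 tick 0 v(0, 1): D3/F3 m3 -> E3/E4 P8 similar
  -> R7 @ bar 11 tick 0 v(1,): F3->E4 leap 11st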